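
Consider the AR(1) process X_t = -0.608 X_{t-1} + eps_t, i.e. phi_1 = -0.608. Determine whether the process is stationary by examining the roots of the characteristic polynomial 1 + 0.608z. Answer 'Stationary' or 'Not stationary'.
\text{Stationary}

The AR(p) characteristic polynomial is P(z) = 1 + 0.608z.
Stationarity requires all roots to lie outside the unit circle, i.e. |z| > 1 for every root.
This is linear in z: 1 + (0.608) z = 0  =>  z = -1/(0.608) = -1.644737,  |z| = 1.644737.
Moduli of all roots: 1.6447.
All moduli strictly greater than 1? Yes.
Verdict: Stationary.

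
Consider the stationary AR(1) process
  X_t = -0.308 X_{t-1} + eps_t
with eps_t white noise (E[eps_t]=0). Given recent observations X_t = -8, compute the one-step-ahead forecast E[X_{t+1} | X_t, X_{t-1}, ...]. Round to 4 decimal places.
E[X_{t+1} \mid \mathcal F_t] = 2.4640

For an AR(p) model X_t = c + sum_i phi_i X_{t-i} + eps_t, the
one-step-ahead conditional mean is
  E[X_{t+1} | X_t, ...] = c + sum_i phi_i X_{t+1-i}.
Substitute known values:
  E[X_{t+1} | ...] = (-0.308) * (-8)
                   = 2.4640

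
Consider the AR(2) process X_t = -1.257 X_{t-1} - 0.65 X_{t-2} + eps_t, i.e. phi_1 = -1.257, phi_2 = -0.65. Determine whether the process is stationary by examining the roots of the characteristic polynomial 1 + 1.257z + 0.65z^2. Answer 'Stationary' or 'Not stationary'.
\text{Stationary}

The AR(p) characteristic polynomial is P(z) = 1 + 1.257z + 0.65z^2.
Stationarity requires all roots to lie outside the unit circle, i.e. |z| > 1 for every root.
Set 1 + (1.257) z + (0.65) z^2 = 0, i.e. a z^2 + b z + c = 0 with a = 0.65, b = 1.257, c = 1.
Discriminant D = b^2 - 4ac = (1.257)^2 - 4*(0.65)*1 = 1.580049 - (2.6) = -1.019951.
D < 0, so the roots are the complex-conjugate pair z = (-b +/- i sqrt(-D)) / (2a) = -0.9669 +/- 0.7769i.
For a conjugate pair |z|^2 = z * conj(z) = (product of roots) = c/a = 1/(0.65) = 1.538462, so |z| = sqrt(1.538462) = 1.2403 for both roots.
Moduli of all roots: 1.2403, 1.2403.
All moduli strictly greater than 1? Yes.
Verdict: Stationary.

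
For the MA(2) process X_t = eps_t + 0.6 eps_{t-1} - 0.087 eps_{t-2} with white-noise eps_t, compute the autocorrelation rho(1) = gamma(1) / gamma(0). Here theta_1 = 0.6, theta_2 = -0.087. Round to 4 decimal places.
\rho(1) = 0.4006

For an MA(q) process with theta_0 = 1, the autocovariance is
  gamma(k) = sigma^2 * sum_{i=0..q-k} theta_i * theta_{i+k},
and rho(k) = gamma(k) / gamma(0). Sigma^2 cancels.
  numerator   = (1)*(0.6) + (0.6)*(-0.087) = 0.5478.
  denominator = (1)^2 + (0.6)^2 + (-0.087)^2 = 1.367569.
  rho(1) = 0.5478 / 1.367569 = 0.4006.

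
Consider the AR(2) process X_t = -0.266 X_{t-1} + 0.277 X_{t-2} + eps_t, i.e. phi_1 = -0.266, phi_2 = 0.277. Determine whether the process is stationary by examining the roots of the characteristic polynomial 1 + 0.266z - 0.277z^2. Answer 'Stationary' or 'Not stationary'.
\text{Stationary}

The AR(p) characteristic polynomial is P(z) = 1 + 0.266z - 0.277z^2.
Stationarity requires all roots to lie outside the unit circle, i.e. |z| > 1 for every root.
Set 1 + (0.266) z + (-0.277) z^2 = 0, i.e. a z^2 + b z + c = 0 with a = -0.277, b = 0.266, c = 1.
Discriminant D = b^2 - 4ac = (0.266)^2 - 4*(-0.277)*1 = 0.070756 - (-1.108) = 1.178756.
D >= 0, so the roots are real: z = (-b +/- sqrt(D)) / (2a) = (-0.266 +/- 1.085705) / (-0.554).
  z_1 = (-0.266 + 1.085705) / (-0.554) = -1.4796,   |z_1| = 1.4796.
  z_2 = (-0.266 - 1.085705) / (-0.554) = 2.4399,   |z_2| = 2.4399.
Moduli of all roots: 1.4796, 2.4399.
All moduli strictly greater than 1? Yes.
Verdict: Stationary.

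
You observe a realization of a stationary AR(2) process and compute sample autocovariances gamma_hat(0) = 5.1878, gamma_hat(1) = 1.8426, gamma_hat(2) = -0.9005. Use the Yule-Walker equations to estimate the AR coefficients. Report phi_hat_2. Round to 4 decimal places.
\hat\phi_{2} = -0.3430

The Yule-Walker equations for an AR(p) process read, in matrix form,
  Gamma_p phi = r_p,   with   (Gamma_p)_{ij} = gamma(|i - j|),
                       (r_p)_i = gamma(i),   i,j = 1..p.
Substitute the sample gammas (Toeplitz matrix and right-hand side of size 2):
  Gamma_p = [[5.1878, 1.8426], [1.8426, 5.1878]]
  r_p     = [1.8426, -0.9005]
Written out:
  5.1878 phi_1 + 1.8426 phi_2 = 1.8426
  1.8426 phi_1 + 5.1878 phi_2 = -0.9005
Solve by Cramer's rule:
  det = gamma(0)^2 - gamma(1)^2 = (5.1878)^2 - (1.8426)^2 = 26.91326884 - 3.39517476 = 23.51809408
  phi_hat_1 = [gamma(1) gamma(0) - gamma(1) gamma(2)] / det = [(1.8426)(5.1878) - (1.8426)(-0.9005)] / 23.51809408 = 11.21830158 / 23.51809408 = 0.477
  phi_hat_2 = [gamma(0) gamma(2) - gamma(1)^2] / det = [(5.1878)(-0.9005) - (1.8426)^2] / 23.51809408 = -8.06678866 / 23.51809408 = -0.343
So phi_hat = [0.4770, -0.3430].
Therefore phi_hat_2 = -0.3430.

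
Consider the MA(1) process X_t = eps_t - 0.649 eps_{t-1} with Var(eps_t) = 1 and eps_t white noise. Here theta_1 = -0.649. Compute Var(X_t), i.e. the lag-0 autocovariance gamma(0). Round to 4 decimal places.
\gamma(0) = 1.4212

For an MA(q) process X_t = eps_t + sum_i theta_i eps_{t-i} with
Var(eps_t) = sigma^2, the variance is
  gamma(0) = sigma^2 * (1 + sum_i theta_i^2).
  sum_i theta_i^2 = (-0.649)^2 = 0.421201.
  gamma(0) = 1 * (1 + 0.421201) = 1 * 1.421201 = 1.421201, which rounds to 1.4212.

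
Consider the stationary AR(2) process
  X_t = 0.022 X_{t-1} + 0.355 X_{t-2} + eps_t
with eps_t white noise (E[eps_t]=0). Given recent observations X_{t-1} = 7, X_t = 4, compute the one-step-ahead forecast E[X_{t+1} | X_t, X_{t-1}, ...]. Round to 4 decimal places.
E[X_{t+1} \mid \mathcal F_t] = 2.5730

For an AR(p) model X_t = c + sum_i phi_i X_{t-i} + eps_t, the
one-step-ahead conditional mean is
  E[X_{t+1} | X_t, ...] = c + sum_i phi_i X_{t+1-i}.
Substitute known values:
  E[X_{t+1} | ...] = (0.022) * (4) + (0.355) * (7)
                   = 2.5730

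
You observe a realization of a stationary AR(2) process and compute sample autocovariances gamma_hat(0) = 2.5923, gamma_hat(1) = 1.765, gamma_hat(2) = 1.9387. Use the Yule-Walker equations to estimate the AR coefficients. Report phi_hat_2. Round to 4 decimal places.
\hat\phi_{2} = 0.5300

The Yule-Walker equations for an AR(p) process read, in matrix form,
  Gamma_p phi = r_p,   with   (Gamma_p)_{ij} = gamma(|i - j|),
                       (r_p)_i = gamma(i),   i,j = 1..p.
Substitute the sample gammas (Toeplitz matrix and right-hand side of size 2):
  Gamma_p = [[2.5923, 1.765], [1.765, 2.5923]]
  r_p     = [1.765, 1.9387]
Written out:
  2.5923 phi_1 + 1.765 phi_2 = 1.765
  1.765 phi_1 + 2.5923 phi_2 = 1.9387
Solve by Cramer's rule:
  det = gamma(0)^2 - gamma(1)^2 = (2.5923)^2 - (1.765)^2 = 6.72001929 - 3.115225 = 3.60479429
  phi_hat_1 = [gamma(1) gamma(0) - gamma(1) gamma(2)] / det = [(1.765)(2.5923) - (1.765)(1.9387)] / 3.60479429 = 1.153604 / 3.60479429 = 0.32
  phi_hat_2 = [gamma(0) gamma(2) - gamma(1)^2] / det = [(2.5923)(1.9387) - (1.765)^2] / 3.60479429 = 1.91046701 / 3.60479429 = 0.53
So phi_hat = [0.3200, 0.5300].
Therefore phi_hat_2 = 0.5300.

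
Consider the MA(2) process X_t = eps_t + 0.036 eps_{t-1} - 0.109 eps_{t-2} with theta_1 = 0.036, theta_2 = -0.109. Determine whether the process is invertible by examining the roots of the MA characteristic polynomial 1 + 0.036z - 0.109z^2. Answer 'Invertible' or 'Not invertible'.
\text{Invertible}

The MA(q) characteristic polynomial is P(z) = 1 + 0.036z - 0.109z^2.
Invertibility requires all roots to lie outside the unit circle, i.e. |z| > 1 for every root.
Set 1 + (0.036) z + (-0.109) z^2 = 0, i.e. a z^2 + b z + c = 0 with a = -0.109, b = 0.036, c = 1.
Discriminant D = b^2 - 4ac = (0.036)^2 - 4*(-0.109)*1 = 0.001296 - (-0.436) = 0.437296.
D >= 0, so the roots are real: z = (-b +/- sqrt(D)) / (2a) = (-0.036 +/- 0.661284) / (-0.218).
  z_1 = (-0.036 + 0.661284) / (-0.218) = -2.8683,   |z_1| = 2.8683.
  z_2 = (-0.036 - 0.661284) / (-0.218) = 3.1985,   |z_2| = 3.1985.
Moduli of all roots: 2.8683, 3.1985.
All moduli strictly greater than 1? Yes.
Verdict: Invertible.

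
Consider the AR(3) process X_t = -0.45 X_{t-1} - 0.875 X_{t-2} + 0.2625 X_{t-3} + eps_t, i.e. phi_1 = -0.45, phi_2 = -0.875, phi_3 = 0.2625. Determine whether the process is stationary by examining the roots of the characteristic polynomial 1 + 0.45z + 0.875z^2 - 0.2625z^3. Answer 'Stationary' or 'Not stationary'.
\text{Not stationary}

The AR(p) characteristic polynomial is P(z) = 1 + 0.45z + 0.875z^2 - 0.2625z^3.
Stationarity requires all roots to lie outside the unit circle, i.e. |z| > 1 for every root.
Degree 3: look for a simple real root z0 first, then factor out (1 - z/z0) and solve the remaining quadratic.
Testing z0 = 4: P(4) = 1 + (0.45)(4) + (0.875)(4)^2 + (-0.2625)(4)^3
  = 1 + (1.8) + (14) + (-16.8) = 0.  So z_0 = 4 is a root, |z_0| = 4.
Divide out the factor (1 - 0.25 z) = (1 - z/z0) (since 1/z0 = 0.25):
  P(z) = (1 - 0.25 z)(1 + (0.7) z + (1.05) z^2)
  [check: z-coef 0.7 - (0.25) = 0.45; z^2-coef 1.05 - (0.25)(0.7) = 0.875; z^3-coef -(0.25)(1.05) = -0.2625.]
Remaining roots from the quadratic factor 1 + (0.7) z + (1.05) z^2:
  Set 1 + (0.7) z + (1.05) z^2 = 0, i.e. a z^2 + b z + c = 0 with a = 1.05, b = 0.7, c = 1.
  Discriminant D = b^2 - 4ac = (0.7)^2 - 4*(1.05)*1 = 0.49 - (4.2) = -3.71.
  D < 0, so the roots are the complex-conjugate pair z = (-b +/- i sqrt(-D)) / (2a) = -0.3333 +/- 0.9172i.
  For a conjugate pair |z|^2 = z * conj(z) = (product of roots) = c/a = 1/(1.05) = 0.952381, so |z| = sqrt(0.952381) = 0.9759 for both roots.
Moduli of all roots: 4.0000, 0.9759, 0.9759.
All moduli strictly greater than 1? No.
Verdict: Not stationary.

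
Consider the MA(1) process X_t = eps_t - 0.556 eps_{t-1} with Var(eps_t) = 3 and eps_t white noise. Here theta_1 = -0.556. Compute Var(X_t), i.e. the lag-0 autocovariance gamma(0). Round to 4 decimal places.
\gamma(0) = 3.9274

For an MA(q) process X_t = eps_t + sum_i theta_i eps_{t-i} with
Var(eps_t) = sigma^2, the variance is
  gamma(0) = sigma^2 * (1 + sum_i theta_i^2).
  sum_i theta_i^2 = (-0.556)^2 = 0.309136.
  gamma(0) = 3 * (1 + 0.309136) = 3 * 1.309136 = 3.927408, which rounds to 3.9274.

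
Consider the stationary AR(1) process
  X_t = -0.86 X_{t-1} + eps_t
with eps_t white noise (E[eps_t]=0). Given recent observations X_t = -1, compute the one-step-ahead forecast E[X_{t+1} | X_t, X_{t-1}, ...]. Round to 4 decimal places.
E[X_{t+1} \mid \mathcal F_t] = 0.8600

For an AR(p) model X_t = c + sum_i phi_i X_{t-i} + eps_t, the
one-step-ahead conditional mean is
  E[X_{t+1} | X_t, ...] = c + sum_i phi_i X_{t+1-i}.
Substitute known values:
  E[X_{t+1} | ...] = (-0.86) * (-1)
                   = 0.8600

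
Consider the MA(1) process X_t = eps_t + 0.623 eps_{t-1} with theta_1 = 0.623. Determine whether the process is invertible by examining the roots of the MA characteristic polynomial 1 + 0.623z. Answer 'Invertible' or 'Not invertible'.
\text{Invertible}

The MA(q) characteristic polynomial is P(z) = 1 + 0.623z.
Invertibility requires all roots to lie outside the unit circle, i.e. |z| > 1 for every root.
This is linear in z: 1 + (0.623) z = 0  =>  z = -1/(0.623) = -1.605136,  |z| = 1.605136.
Moduli of all roots: 1.6051.
All moduli strictly greater than 1? Yes.
Verdict: Invertible.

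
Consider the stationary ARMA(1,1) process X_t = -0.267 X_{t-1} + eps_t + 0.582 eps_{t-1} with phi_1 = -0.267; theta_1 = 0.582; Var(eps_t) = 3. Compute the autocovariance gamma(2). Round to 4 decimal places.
\gamma(2) = -0.2295

Multiply the model equation by X_{t-k} and take expectations. With theta_0 = psi_0 = 1 and psi_j the MA(infinity) weights, this gives
  gamma(k) - sum_i phi_i gamma(k-i) = c_k,
  c_k = sigma^2 * sum_{j=k..q} theta_j psi_{j-k}   (c_k = 0 for k > q),
using gamma(-m) = gamma(m).
psi-weights needed (psi_j = theta_j + sum_i phi_i psi_{j-i}):
  psi_1 = theta_1 + phi_1 = 0.582 + (-0.267) = 0.315
Right-hand sides:
  c_0 = sigma^2 (1 + theta_1 psi_1) = 3 * (1 + (0.582)(0.315)) = 3 * 1.18333 = 3.54999
  c_1 = sigma^2 theta_1 = 3 * (0.582) = 1.746
  c_2 = 0
Equations for k = 0 and k = 1 (AR order 1):
  gamma(0) = phi_1 gamma(1) + c_0
  gamma(1) = phi_1 gamma(0) + c_1
Substituting the second into the first: gamma(0) (1 - phi_1^2) = c_0 + phi_1 c_1, so
  gamma(0) = (c_0 + phi_1 c_1) / (1 - phi_1^2) = (3.54999 + (-0.267)(1.746)) / (1 - (-0.267)^2) = 3.083808 / 0.928711 = 3.320525.
  gamma(1) = phi_1 gamma(0) + c_1 = (-0.267)(3.320525) + (1.746) = 0.85942.
For k = 2 (> q): gamma(2) = phi_1 gamma(1) = (-0.267)(0.85942) = -0.229465.
Therefore gamma(2) = -0.2295 (to 4 decimal places).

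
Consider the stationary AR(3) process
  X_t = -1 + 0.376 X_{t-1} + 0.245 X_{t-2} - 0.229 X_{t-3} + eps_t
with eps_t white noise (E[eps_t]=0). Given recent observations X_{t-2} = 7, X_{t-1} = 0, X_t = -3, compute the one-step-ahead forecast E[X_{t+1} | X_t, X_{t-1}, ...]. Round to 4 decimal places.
E[X_{t+1} \mid \mathcal F_t] = -3.7310

For an AR(p) model X_t = c + sum_i phi_i X_{t-i} + eps_t, the
one-step-ahead conditional mean is
  E[X_{t+1} | X_t, ...] = c + sum_i phi_i X_{t+1-i}.
Substitute known values:
  E[X_{t+1} | ...] = -1 + (0.376) * (-3) + (0.245) * (0) + (-0.229) * (7)
                   = -3.7310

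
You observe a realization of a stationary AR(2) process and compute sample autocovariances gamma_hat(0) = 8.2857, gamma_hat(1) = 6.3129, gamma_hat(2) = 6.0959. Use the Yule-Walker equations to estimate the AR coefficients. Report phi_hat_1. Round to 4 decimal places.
\hat\phi_{1} = 0.4800

The Yule-Walker equations for an AR(p) process read, in matrix form,
  Gamma_p phi = r_p,   with   (Gamma_p)_{ij} = gamma(|i - j|),
                       (r_p)_i = gamma(i),   i,j = 1..p.
Substitute the sample gammas (Toeplitz matrix and right-hand side of size 2):
  Gamma_p = [[8.2857, 6.3129], [6.3129, 8.2857]]
  r_p     = [6.3129, 6.0959]
Written out:
  8.2857 phi_1 + 6.3129 phi_2 = 6.3129
  6.3129 phi_1 + 8.2857 phi_2 = 6.0959
Solve by Cramer's rule:
  det = gamma(0)^2 - gamma(1)^2 = (8.2857)^2 - (6.3129)^2 = 68.65282449 - 39.85270641 = 28.80011808
  phi_hat_1 = [gamma(1) gamma(0) - gamma(1) gamma(2)] / det = [(6.3129)(8.2857) - (6.3129)(6.0959)] / 28.80011808 = 13.82398842 / 28.80011808 = 0.48
  phi_hat_2 = [gamma(0) gamma(2) - gamma(1)^2] / det = [(8.2857)(6.0959) - (6.3129)^2] / 28.80011808 = 10.65609222 / 28.80011808 = 0.37
So phi_hat = [0.4800, 0.3700].
Therefore phi_hat_1 = 0.4800.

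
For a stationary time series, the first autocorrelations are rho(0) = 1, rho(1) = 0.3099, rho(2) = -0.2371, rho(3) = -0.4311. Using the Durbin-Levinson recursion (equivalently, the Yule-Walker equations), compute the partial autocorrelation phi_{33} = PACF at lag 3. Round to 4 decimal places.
\phi_{33} = -0.2769

The PACF at lag k is phi_{kk}, the last component of the solution
to the Yule-Walker system G_k phi = r_k where
  (G_k)_{ij} = rho(|i - j|), (r_k)_i = rho(i), i,j = 1..k.
Equivalently, Durbin-Levinson gives phi_{kk} iteratively:
  phi_{11} = rho(1)
  phi_{kk} = [rho(k) - sum_{j=1..k-1} phi_{k-1,j} rho(k-j)]
            / [1 - sum_{j=1..k-1} phi_{k-1,j} rho(j)],
  phi_{k,j} = phi_{k-1,j} - phi_{kk} phi_{k-1,k-j},  j = 1..k-1.
Step k = 1:
  phi_11 = rho(1) = 0.3099.
Step k = 2:
  phi_22 = [rho(2) - phi_11 rho(1)] / [1 - phi_11 rho(1)] = [-0.2371 - (0.3099)(0.3099)] / [1 - (0.3099)(0.3099)]
         = -0.33313801 / 0.90396199 = -0.368531.
  Update: phi_21 = phi_11 - phi_22 phi_11 = 0.3099 - (-0.368531)(0.3099) = 0.424108.
Step k = 3:
  phi_33 = [rho(3) - phi_21 rho(2) - phi_22 rho(1)] / [1 - phi_21 rho(1) - phi_22 rho(2)]
    numerator   = -0.4311 - (0.424108)(-0.2371) - (-0.368531)(0.3099) = -0.2163363
    denominator = 1 - (0.424108)(0.3099) - (-0.368531)(-0.2371) = 0.78119031
  phi_33 = -0.2163363 / 0.78119031 = -0.2769.
Therefore phi_{33} = -0.2769.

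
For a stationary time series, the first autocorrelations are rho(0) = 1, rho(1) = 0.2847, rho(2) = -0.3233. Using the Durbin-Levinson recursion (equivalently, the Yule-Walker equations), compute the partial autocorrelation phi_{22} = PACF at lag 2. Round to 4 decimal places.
\phi_{22} = -0.4400

The PACF at lag k is phi_{kk}, the last component of the solution
to the Yule-Walker system G_k phi = r_k where
  (G_k)_{ij} = rho(|i - j|), (r_k)_i = rho(i), i,j = 1..k.
Equivalently, Durbin-Levinson gives phi_{kk} iteratively:
  phi_{11} = rho(1)
  phi_{kk} = [rho(k) - sum_{j=1..k-1} phi_{k-1,j} rho(k-j)]
            / [1 - sum_{j=1..k-1} phi_{k-1,j} rho(j)],
  phi_{k,j} = phi_{k-1,j} - phi_{kk} phi_{k-1,k-j},  j = 1..k-1.
Step k = 1:
  phi_11 = rho(1) = 0.2847.
Step k = 2:
  phi_22 = [rho(2) - phi_11 rho(1)] / [1 - phi_11 rho(1)] = [-0.3233 - (0.2847)(0.2847)] / [1 - (0.2847)(0.2847)]
         = -0.40435409 / 0.91894591 = -0.44.
Therefore phi_{22} = -0.4400.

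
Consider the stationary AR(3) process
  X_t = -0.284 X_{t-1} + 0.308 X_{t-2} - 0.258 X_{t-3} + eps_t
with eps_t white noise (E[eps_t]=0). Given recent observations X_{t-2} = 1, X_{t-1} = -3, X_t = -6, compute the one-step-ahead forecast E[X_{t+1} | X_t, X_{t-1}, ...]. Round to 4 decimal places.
E[X_{t+1} \mid \mathcal F_t] = 0.5220

For an AR(p) model X_t = c + sum_i phi_i X_{t-i} + eps_t, the
one-step-ahead conditional mean is
  E[X_{t+1} | X_t, ...] = c + sum_i phi_i X_{t+1-i}.
Substitute known values:
  E[X_{t+1} | ...] = (-0.284) * (-6) + (0.308) * (-3) + (-0.258) * (1)
                   = 0.5220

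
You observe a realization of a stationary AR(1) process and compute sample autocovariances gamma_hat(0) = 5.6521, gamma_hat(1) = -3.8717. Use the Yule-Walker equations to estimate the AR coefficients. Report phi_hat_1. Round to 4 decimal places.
\hat\phi_{1} = -0.6850

The Yule-Walker equations for an AR(p) process read, in matrix form,
  Gamma_p phi = r_p,   with   (Gamma_p)_{ij} = gamma(|i - j|),
                       (r_p)_i = gamma(i),   i,j = 1..p.
Substitute the sample gammas (Toeplitz matrix and right-hand side of size 1):
  Gamma_p = [[5.6521]]
  r_p     = [-3.8717]
With p = 1 this is the single equation gamma(0) phi_1 = gamma(1):
  phi_hat_1 = gamma(1) / gamma(0) = -3.8717 / 5.6521 = -0.6850.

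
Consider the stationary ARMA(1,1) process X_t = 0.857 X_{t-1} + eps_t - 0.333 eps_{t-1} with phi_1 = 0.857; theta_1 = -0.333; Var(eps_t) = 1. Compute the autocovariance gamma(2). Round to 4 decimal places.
\gamma(2) = 1.2085

Multiply the model equation by X_{t-k} and take expectations. With theta_0 = psi_0 = 1 and psi_j the MA(infinity) weights, this gives
  gamma(k) - sum_i phi_i gamma(k-i) = c_k,
  c_k = sigma^2 * sum_{j=k..q} theta_j psi_{j-k}   (c_k = 0 for k > q),
using gamma(-m) = gamma(m).
psi-weights needed (psi_j = theta_j + sum_i phi_i psi_{j-i}):
  psi_1 = theta_1 + phi_1 = -0.333 + (0.857) = 0.524
Right-hand sides:
  c_0 = sigma^2 (1 + theta_1 psi_1) = 1 * (1 + (-0.333)(0.524)) = 1 * 0.825508 = 0.825508
  c_1 = sigma^2 theta_1 = 1 * (-0.333) = -0.333
  c_2 = 0
Equations for k = 0 and k = 1 (AR order 1):
  gamma(0) = phi_1 gamma(1) + c_0
  gamma(1) = phi_1 gamma(0) + c_1
Substituting the second into the first: gamma(0) (1 - phi_1^2) = c_0 + phi_1 c_1, so
  gamma(0) = (c_0 + phi_1 c_1) / (1 - phi_1^2) = (0.825508 + (0.857)(-0.333)) / (1 - (0.857)^2) = 0.540127 / 0.265551 = 2.033986.
  gamma(1) = phi_1 gamma(0) + c_1 = (0.857)(2.033986) + (-0.333) = 1.410126.
For k = 2 (> q): gamma(2) = phi_1 gamma(1) = (0.857)(1.410126) = 1.208478.
Therefore gamma(2) = 1.2085 (to 4 decimal places).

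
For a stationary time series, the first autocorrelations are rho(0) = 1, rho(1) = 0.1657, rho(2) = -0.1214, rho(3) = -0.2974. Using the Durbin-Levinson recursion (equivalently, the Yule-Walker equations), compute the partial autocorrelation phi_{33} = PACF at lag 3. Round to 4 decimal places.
\phi_{33} = -0.2620

The PACF at lag k is phi_{kk}, the last component of the solution
to the Yule-Walker system G_k phi = r_k where
  (G_k)_{ij} = rho(|i - j|), (r_k)_i = rho(i), i,j = 1..k.
Equivalently, Durbin-Levinson gives phi_{kk} iteratively:
  phi_{11} = rho(1)
  phi_{kk} = [rho(k) - sum_{j=1..k-1} phi_{k-1,j} rho(k-j)]
            / [1 - sum_{j=1..k-1} phi_{k-1,j} rho(j)],
  phi_{k,j} = phi_{k-1,j} - phi_{kk} phi_{k-1,k-j},  j = 1..k-1.
Step k = 1:
  phi_11 = rho(1) = 0.1657.
Step k = 2:
  phi_22 = [rho(2) - phi_11 rho(1)] / [1 - phi_11 rho(1)] = [-0.1214 - (0.1657)(0.1657)] / [1 - (0.1657)(0.1657)]
         = -0.14885649 / 0.97254351 = -0.153059.
  Update: phi_21 = phi_11 - phi_22 phi_11 = 0.1657 - (-0.153059)(0.1657) = 0.191062.
Step k = 3:
  phi_33 = [rho(3) - phi_21 rho(2) - phi_22 rho(1)] / [1 - phi_21 rho(1) - phi_22 rho(2)]
    numerator   = -0.2974 - (0.191062)(-0.1214) - (-0.153059)(0.1657) = -0.24884322
    denominator = 1 - (0.191062)(0.1657) - (-0.153059)(-0.1214) = 0.94975969
  phi_33 = -0.24884322 / 0.94975969 = -0.262.
Therefore phi_{33} = -0.2620.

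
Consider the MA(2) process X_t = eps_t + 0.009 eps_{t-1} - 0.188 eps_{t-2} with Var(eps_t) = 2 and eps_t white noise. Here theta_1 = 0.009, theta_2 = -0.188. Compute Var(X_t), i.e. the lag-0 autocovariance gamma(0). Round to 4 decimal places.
\gamma(0) = 2.0709

For an MA(q) process X_t = eps_t + sum_i theta_i eps_{t-i} with
Var(eps_t) = sigma^2, the variance is
  gamma(0) = sigma^2 * (1 + sum_i theta_i^2).
  sum_i theta_i^2 = (0.009)^2 + (-0.188)^2 = 0.000081 + 0.035344 = 0.035425.
  gamma(0) = 2 * (1 + 0.035425) = 2 * 1.035425 = 2.07085, which rounds to 2.0709.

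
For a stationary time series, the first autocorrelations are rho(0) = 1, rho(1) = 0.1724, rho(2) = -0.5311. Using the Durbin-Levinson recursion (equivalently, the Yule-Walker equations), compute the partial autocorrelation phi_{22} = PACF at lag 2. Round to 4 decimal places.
\phi_{22} = -0.5780

The PACF at lag k is phi_{kk}, the last component of the solution
to the Yule-Walker system G_k phi = r_k where
  (G_k)_{ij} = rho(|i - j|), (r_k)_i = rho(i), i,j = 1..k.
Equivalently, Durbin-Levinson gives phi_{kk} iteratively:
  phi_{11} = rho(1)
  phi_{kk} = [rho(k) - sum_{j=1..k-1} phi_{k-1,j} rho(k-j)]
            / [1 - sum_{j=1..k-1} phi_{k-1,j} rho(j)],
  phi_{k,j} = phi_{k-1,j} - phi_{kk} phi_{k-1,k-j},  j = 1..k-1.
Step k = 1:
  phi_11 = rho(1) = 0.1724.
Step k = 2:
  phi_22 = [rho(2) - phi_11 rho(1)] / [1 - phi_11 rho(1)] = [-0.5311 - (0.1724)(0.1724)] / [1 - (0.1724)(0.1724)]
         = -0.56082176 / 0.97027824 = -0.578.
Therefore phi_{22} = -0.5780.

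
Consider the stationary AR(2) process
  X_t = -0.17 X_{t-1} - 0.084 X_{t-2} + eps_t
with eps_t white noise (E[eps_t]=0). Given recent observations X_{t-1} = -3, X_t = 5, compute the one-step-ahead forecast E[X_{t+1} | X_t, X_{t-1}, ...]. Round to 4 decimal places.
E[X_{t+1} \mid \mathcal F_t] = -0.5980

For an AR(p) model X_t = c + sum_i phi_i X_{t-i} + eps_t, the
one-step-ahead conditional mean is
  E[X_{t+1} | X_t, ...] = c + sum_i phi_i X_{t+1-i}.
Substitute known values:
  E[X_{t+1} | ...] = (-0.17) * (5) + (-0.084) * (-3)
                   = -0.5980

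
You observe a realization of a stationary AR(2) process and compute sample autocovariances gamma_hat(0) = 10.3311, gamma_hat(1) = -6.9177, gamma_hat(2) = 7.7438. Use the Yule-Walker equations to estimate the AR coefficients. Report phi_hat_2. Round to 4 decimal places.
\hat\phi_{2} = 0.5460

The Yule-Walker equations for an AR(p) process read, in matrix form,
  Gamma_p phi = r_p,   with   (Gamma_p)_{ij} = gamma(|i - j|),
                       (r_p)_i = gamma(i),   i,j = 1..p.
Substitute the sample gammas (Toeplitz matrix and right-hand side of size 2):
  Gamma_p = [[10.3311, -6.9177], [-6.9177, 10.3311]]
  r_p     = [-6.9177, 7.7438]
Written out:
  10.3311 phi_1 - 6.9177 phi_2 = -6.9177
  -6.9177 phi_1 + 10.3311 phi_2 = 7.7438
Solve by Cramer's rule:
  det = gamma(0)^2 - gamma(1)^2 = (10.3311)^2 - (-6.9177)^2 = 106.73162721 - 47.85457329 = 58.87705392
  phi_hat_1 = [gamma(1) gamma(0) - gamma(1) gamma(2)] / det = [(-6.9177)(10.3311) - (-6.9177)(7.7438)] / 58.87705392 = -17.89816521 / 58.87705392 = -0.304
  phi_hat_2 = [gamma(0) gamma(2) - gamma(1)^2] / det = [(10.3311)(7.7438) - (-6.9177)^2] / 58.87705392 = 32.14739889 / 58.87705392 = 0.546
So phi_hat = [-0.3040, 0.5460].
Therefore phi_hat_2 = 0.5460.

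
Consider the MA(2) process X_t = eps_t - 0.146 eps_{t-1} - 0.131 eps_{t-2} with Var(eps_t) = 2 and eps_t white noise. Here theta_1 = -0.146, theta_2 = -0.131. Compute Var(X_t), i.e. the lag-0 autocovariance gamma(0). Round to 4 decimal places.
\gamma(0) = 2.0770

For an MA(q) process X_t = eps_t + sum_i theta_i eps_{t-i} with
Var(eps_t) = sigma^2, the variance is
  gamma(0) = sigma^2 * (1 + sum_i theta_i^2).
  sum_i theta_i^2 = (-0.146)^2 + (-0.131)^2 = 0.021316 + 0.017161 = 0.038477.
  gamma(0) = 2 * (1 + 0.038477) = 2 * 1.038477 = 2.076954, which rounds to 2.0770.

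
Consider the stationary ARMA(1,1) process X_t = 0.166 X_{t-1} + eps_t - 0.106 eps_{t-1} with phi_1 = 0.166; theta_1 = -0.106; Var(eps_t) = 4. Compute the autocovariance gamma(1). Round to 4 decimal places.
\gamma(1) = 0.2425

Multiply the model equation by X_{t-k} and take expectations. With theta_0 = psi_0 = 1 and psi_j the MA(infinity) weights, this gives
  gamma(k) - sum_i phi_i gamma(k-i) = c_k,
  c_k = sigma^2 * sum_{j=k..q} theta_j psi_{j-k}   (c_k = 0 for k > q),
using gamma(-m) = gamma(m).
psi-weights needed (psi_j = theta_j + sum_i phi_i psi_{j-i}):
  psi_1 = theta_1 + phi_1 = -0.106 + (0.166) = 0.06
Right-hand sides:
  c_0 = sigma^2 (1 + theta_1 psi_1) = 4 * (1 + (-0.106)(0.06)) = 4 * 0.99364 = 3.97456
  c_1 = sigma^2 theta_1 = 4 * (-0.106) = -0.424
  c_2 = 0
Equations for k = 0 and k = 1 (AR order 1):
  gamma(0) = phi_1 gamma(1) + c_0
  gamma(1) = phi_1 gamma(0) + c_1
Substituting the second into the first: gamma(0) (1 - phi_1^2) = c_0 + phi_1 c_1, so
  gamma(0) = (c_0 + phi_1 c_1) / (1 - phi_1^2) = (3.97456 + (0.166)(-0.424)) / (1 - (0.166)^2) = 3.904176 / 0.972444 = 4.014808.
  gamma(1) = phi_1 gamma(0) + c_1 = (0.166)(4.014808) + (-0.424) = 0.242458.
Therefore gamma(1) = 0.2425 (to 4 decimal places).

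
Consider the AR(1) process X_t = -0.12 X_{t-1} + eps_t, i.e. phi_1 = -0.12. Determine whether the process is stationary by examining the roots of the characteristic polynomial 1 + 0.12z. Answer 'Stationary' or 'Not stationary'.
\text{Stationary}

The AR(p) characteristic polynomial is P(z) = 1 + 0.12z.
Stationarity requires all roots to lie outside the unit circle, i.e. |z| > 1 for every root.
This is linear in z: 1 + (0.12) z = 0  =>  z = -1/(0.12) = -8.333333,  |z| = 8.333333.
Moduli of all roots: 8.3333.
All moduli strictly greater than 1? Yes.
Verdict: Stationary.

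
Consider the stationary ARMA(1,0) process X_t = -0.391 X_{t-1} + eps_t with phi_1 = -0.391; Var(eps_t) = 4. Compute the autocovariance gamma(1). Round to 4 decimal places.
\gamma(1) = -1.8463

Multiply the model equation by X_{t-k} and take expectations. With theta_0 = psi_0 = 1 and psi_j the MA(infinity) weights, this gives
  gamma(k) - sum_i phi_i gamma(k-i) = c_k,
  c_k = sigma^2 * sum_{j=k..q} theta_j psi_{j-k}   (c_k = 0 for k > q),
using gamma(-m) = gamma(m).
Pure AR (q = 0): c_0 = sigma^2 = 4, c_k = 0 for k >= 1.
Equations for k = 0 and k = 1 (AR order 1):
  gamma(0) = phi_1 gamma(1) + c_0
  gamma(1) = phi_1 gamma(0) + c_1
Substituting the second into the first: gamma(0) (1 - phi_1^2) = c_0 + phi_1 c_1, so
  gamma(0) = c_0 / (1 - phi_1^2) = 4 / (1 - (-0.391)^2) = 4 / 0.847119 = 4.721887.
  gamma(1) = phi_1 gamma(0) = (-0.391)(4.721887) = -1.846258.
Therefore gamma(1) = -1.8463 (to 4 decimal places).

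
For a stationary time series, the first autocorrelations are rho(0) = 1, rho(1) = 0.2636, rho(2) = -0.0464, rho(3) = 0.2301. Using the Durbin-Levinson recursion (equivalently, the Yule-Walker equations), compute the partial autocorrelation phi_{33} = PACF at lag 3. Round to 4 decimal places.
\phi_{33} = 0.3020

The PACF at lag k is phi_{kk}, the last component of the solution
to the Yule-Walker system G_k phi = r_k where
  (G_k)_{ij} = rho(|i - j|), (r_k)_i = rho(i), i,j = 1..k.
Equivalently, Durbin-Levinson gives phi_{kk} iteratively:
  phi_{11} = rho(1)
  phi_{kk} = [rho(k) - sum_{j=1..k-1} phi_{k-1,j} rho(k-j)]
            / [1 - sum_{j=1..k-1} phi_{k-1,j} rho(j)],
  phi_{k,j} = phi_{k-1,j} - phi_{kk} phi_{k-1,k-j},  j = 1..k-1.
Step k = 1:
  phi_11 = rho(1) = 0.2636.
Step k = 2:
  phi_22 = [rho(2) - phi_11 rho(1)] / [1 - phi_11 rho(1)] = [-0.0464 - (0.2636)(0.2636)] / [1 - (0.2636)(0.2636)]
         = -0.11588496 / 0.93051504 = -0.124539.
  Update: phi_21 = phi_11 - phi_22 phi_11 = 0.2636 - (-0.124539)(0.2636) = 0.296428.
Step k = 3:
  phi_33 = [rho(3) - phi_21 rho(2) - phi_22 rho(1)] / [1 - phi_21 rho(1) - phi_22 rho(2)]
    numerator   = 0.2301 - (0.296428)(-0.0464) - (-0.124539)(0.2636) = 0.27668263
    denominator = 1 - (0.296428)(0.2636) - (-0.124539)(-0.0464) = 0.9160829
  phi_33 = 0.27668263 / 0.9160829 = 0.302.
Therefore phi_{33} = 0.3020.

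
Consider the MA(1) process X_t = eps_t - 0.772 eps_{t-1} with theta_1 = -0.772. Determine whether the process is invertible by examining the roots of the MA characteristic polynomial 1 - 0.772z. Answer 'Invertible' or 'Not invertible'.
\text{Invertible}

The MA(q) characteristic polynomial is P(z) = 1 - 0.772z.
Invertibility requires all roots to lie outside the unit circle, i.e. |z| > 1 for every root.
This is linear in z: 1 + (-0.772) z = 0  =>  z = -1/(-0.772) = 1.295337,  |z| = 1.295337.
Moduli of all roots: 1.2953.
All moduli strictly greater than 1? Yes.
Verdict: Invertible.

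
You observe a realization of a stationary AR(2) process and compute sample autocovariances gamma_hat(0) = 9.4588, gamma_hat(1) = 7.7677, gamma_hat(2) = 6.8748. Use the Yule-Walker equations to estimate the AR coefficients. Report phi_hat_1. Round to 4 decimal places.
\hat\phi_{1} = 0.6890

The Yule-Walker equations for an AR(p) process read, in matrix form,
  Gamma_p phi = r_p,   with   (Gamma_p)_{ij} = gamma(|i - j|),
                       (r_p)_i = gamma(i),   i,j = 1..p.
Substitute the sample gammas (Toeplitz matrix and right-hand side of size 2):
  Gamma_p = [[9.4588, 7.7677], [7.7677, 9.4588]]
  r_p     = [7.7677, 6.8748]
Written out:
  9.4588 phi_1 + 7.7677 phi_2 = 7.7677
  7.7677 phi_1 + 9.4588 phi_2 = 6.8748
Solve by Cramer's rule:
  det = gamma(0)^2 - gamma(1)^2 = (9.4588)^2 - (7.7677)^2 = 89.46889744 - 60.33716329 = 29.13173415
  phi_hat_1 = [gamma(1) gamma(0) - gamma(1) gamma(2)] / det = [(7.7677)(9.4588) - (7.7677)(6.8748)] / 29.13173415 = 20.0717368 / 29.13173415 = 0.689
  phi_hat_2 = [gamma(0) gamma(2) - gamma(1)^2] / det = [(9.4588)(6.8748) - (7.7677)^2] / 29.13173415 = 4.69019495 / 29.13173415 = 0.161
So phi_hat = [0.6890, 0.1610].
Therefore phi_hat_1 = 0.6890.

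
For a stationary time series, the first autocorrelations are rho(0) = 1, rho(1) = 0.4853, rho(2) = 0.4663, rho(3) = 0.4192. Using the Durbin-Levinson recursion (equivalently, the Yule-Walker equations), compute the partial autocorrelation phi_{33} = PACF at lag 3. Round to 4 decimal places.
\phi_{33} = 0.1651

The PACF at lag k is phi_{kk}, the last component of the solution
to the Yule-Walker system G_k phi = r_k where
  (G_k)_{ij} = rho(|i - j|), (r_k)_i = rho(i), i,j = 1..k.
Equivalently, Durbin-Levinson gives phi_{kk} iteratively:
  phi_{11} = rho(1)
  phi_{kk} = [rho(k) - sum_{j=1..k-1} phi_{k-1,j} rho(k-j)]
            / [1 - sum_{j=1..k-1} phi_{k-1,j} rho(j)],
  phi_{k,j} = phi_{k-1,j} - phi_{kk} phi_{k-1,k-j},  j = 1..k-1.
Step k = 1:
  phi_11 = rho(1) = 0.4853.
Step k = 2:
  phi_22 = [rho(2) - phi_11 rho(1)] / [1 - phi_11 rho(1)] = [0.4663 - (0.4853)(0.4853)] / [1 - (0.4853)(0.4853)]
         = 0.23078391 / 0.76448391 = 0.301882.
  Update: phi_21 = phi_11 - phi_22 phi_11 = 0.4853 - (0.301882)(0.4853) = 0.338797.
Step k = 3:
  phi_33 = [rho(3) - phi_21 rho(2) - phi_22 rho(1)] / [1 - phi_21 rho(1) - phi_22 rho(2)]
    numerator   = 0.4192 - (0.338797)(0.4663) - (0.301882)(0.4853) = 0.11471579
    denominator = 1 - (0.338797)(0.4853) - (0.301882)(0.4663) = 0.69481441
  phi_33 = 0.11471579 / 0.69481441 = 0.1651.
Therefore phi_{33} = 0.1651.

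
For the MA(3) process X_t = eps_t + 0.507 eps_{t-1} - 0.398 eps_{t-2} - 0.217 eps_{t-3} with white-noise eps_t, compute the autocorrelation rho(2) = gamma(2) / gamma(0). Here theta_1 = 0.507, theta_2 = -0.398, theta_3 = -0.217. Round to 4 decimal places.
\rho(2) = -0.3474

For an MA(q) process with theta_0 = 1, the autocovariance is
  gamma(k) = sigma^2 * sum_{i=0..q-k} theta_i * theta_{i+k},
and rho(k) = gamma(k) / gamma(0). Sigma^2 cancels.
  numerator   = (1)*(-0.398) + (0.507)*(-0.217) = -0.508019.
  denominator = (1)^2 + (0.507)^2 + (-0.398)^2 + (-0.217)^2 = 1.462542.
  rho(2) = -0.508019 / 1.462542 = -0.3474.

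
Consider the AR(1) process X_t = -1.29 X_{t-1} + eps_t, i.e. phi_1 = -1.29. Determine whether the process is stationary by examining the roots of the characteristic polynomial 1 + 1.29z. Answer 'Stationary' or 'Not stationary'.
\text{Not stationary}

The AR(p) characteristic polynomial is P(z) = 1 + 1.29z.
Stationarity requires all roots to lie outside the unit circle, i.e. |z| > 1 for every root.
This is linear in z: 1 + (1.29) z = 0  =>  z = -1/(1.29) = -0.775194,  |z| = 0.775194.
Moduli of all roots: 0.7752.
All moduli strictly greater than 1? No.
Verdict: Not stationary.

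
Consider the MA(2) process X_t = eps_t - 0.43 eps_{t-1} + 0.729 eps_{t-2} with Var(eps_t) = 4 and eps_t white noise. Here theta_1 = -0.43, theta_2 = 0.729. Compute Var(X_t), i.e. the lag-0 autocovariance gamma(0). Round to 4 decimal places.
\gamma(0) = 6.8654

For an MA(q) process X_t = eps_t + sum_i theta_i eps_{t-i} with
Var(eps_t) = sigma^2, the variance is
  gamma(0) = sigma^2 * (1 + sum_i theta_i^2).
  sum_i theta_i^2 = (-0.43)^2 + (0.729)^2 = 0.1849 + 0.531441 = 0.716341.
  gamma(0) = 4 * (1 + 0.716341) = 4 * 1.716341 = 6.865364, which rounds to 6.8654.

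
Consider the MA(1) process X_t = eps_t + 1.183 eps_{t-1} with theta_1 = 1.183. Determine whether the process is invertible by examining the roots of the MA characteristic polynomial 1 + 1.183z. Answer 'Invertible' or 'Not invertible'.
\text{Not invertible}

The MA(q) characteristic polynomial is P(z) = 1 + 1.183z.
Invertibility requires all roots to lie outside the unit circle, i.e. |z| > 1 for every root.
This is linear in z: 1 + (1.183) z = 0  =>  z = -1/(1.183) = -0.845309,  |z| = 0.845309.
Moduli of all roots: 0.8453.
All moduli strictly greater than 1? No.
Verdict: Not invertible.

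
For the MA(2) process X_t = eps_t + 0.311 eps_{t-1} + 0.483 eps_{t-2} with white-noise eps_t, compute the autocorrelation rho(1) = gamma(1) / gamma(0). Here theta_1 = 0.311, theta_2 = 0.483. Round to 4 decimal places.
\rho(1) = 0.3468

For an MA(q) process with theta_0 = 1, the autocovariance is
  gamma(k) = sigma^2 * sum_{i=0..q-k} theta_i * theta_{i+k},
and rho(k) = gamma(k) / gamma(0). Sigma^2 cancels.
  numerator   = (1)*(0.311) + (0.311)*(0.483) = 0.461213.
  denominator = (1)^2 + (0.311)^2 + (0.483)^2 = 1.33001.
  rho(1) = 0.461213 / 1.33001 = 0.3468.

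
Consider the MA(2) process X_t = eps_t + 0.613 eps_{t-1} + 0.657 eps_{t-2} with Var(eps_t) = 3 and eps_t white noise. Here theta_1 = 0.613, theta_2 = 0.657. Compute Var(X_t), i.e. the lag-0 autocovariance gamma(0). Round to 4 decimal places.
\gamma(0) = 5.4223

For an MA(q) process X_t = eps_t + sum_i theta_i eps_{t-i} with
Var(eps_t) = sigma^2, the variance is
  gamma(0) = sigma^2 * (1 + sum_i theta_i^2).
  sum_i theta_i^2 = (0.613)^2 + (0.657)^2 = 0.375769 + 0.431649 = 0.807418.
  gamma(0) = 3 * (1 + 0.807418) = 3 * 1.807418 = 5.422254, which rounds to 5.4223.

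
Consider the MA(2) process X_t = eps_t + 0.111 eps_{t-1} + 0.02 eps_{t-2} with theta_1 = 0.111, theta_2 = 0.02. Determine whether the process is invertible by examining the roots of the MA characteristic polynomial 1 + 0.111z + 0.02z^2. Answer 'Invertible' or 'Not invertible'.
\text{Invertible}

The MA(q) characteristic polynomial is P(z) = 1 + 0.111z + 0.02z^2.
Invertibility requires all roots to lie outside the unit circle, i.e. |z| > 1 for every root.
Set 1 + (0.111) z + (0.02) z^2 = 0, i.e. a z^2 + b z + c = 0 with a = 0.02, b = 0.111, c = 1.
Discriminant D = b^2 - 4ac = (0.111)^2 - 4*(0.02)*1 = 0.012321 - (0.08) = -0.067679.
D < 0, so the roots are the complex-conjugate pair z = (-b +/- i sqrt(-D)) / (2a) = -2.775 +/- 6.5038i.
For a conjugate pair |z|^2 = z * conj(z) = (product of roots) = c/a = 1/(0.02) = 50, so |z| = sqrt(50) = 7.0711 for both roots.
Moduli of all roots: 7.0711, 7.0711.
All moduli strictly greater than 1? Yes.
Verdict: Invertible.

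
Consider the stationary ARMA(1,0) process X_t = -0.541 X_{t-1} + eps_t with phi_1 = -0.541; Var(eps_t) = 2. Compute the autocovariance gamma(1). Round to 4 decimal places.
\gamma(1) = -1.5297

Multiply the model equation by X_{t-k} and take expectations. With theta_0 = psi_0 = 1 and psi_j the MA(infinity) weights, this gives
  gamma(k) - sum_i phi_i gamma(k-i) = c_k,
  c_k = sigma^2 * sum_{j=k..q} theta_j psi_{j-k}   (c_k = 0 for k > q),
using gamma(-m) = gamma(m).
Pure AR (q = 0): c_0 = sigma^2 = 2, c_k = 0 for k >= 1.
Equations for k = 0 and k = 1 (AR order 1):
  gamma(0) = phi_1 gamma(1) + c_0
  gamma(1) = phi_1 gamma(0) + c_1
Substituting the second into the first: gamma(0) (1 - phi_1^2) = c_0 + phi_1 c_1, so
  gamma(0) = c_0 / (1 - phi_1^2) = 2 / (1 - (-0.541)^2) = 2 / 0.707319 = 2.827579.
  gamma(1) = phi_1 gamma(0) = (-0.541)(2.827579) = -1.52972.
Therefore gamma(1) = -1.5297 (to 4 decimal places).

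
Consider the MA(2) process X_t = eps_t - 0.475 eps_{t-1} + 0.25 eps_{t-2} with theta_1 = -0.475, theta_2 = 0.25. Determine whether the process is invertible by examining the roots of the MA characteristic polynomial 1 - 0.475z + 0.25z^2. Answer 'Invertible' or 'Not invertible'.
\text{Invertible}

The MA(q) characteristic polynomial is P(z) = 1 - 0.475z + 0.25z^2.
Invertibility requires all roots to lie outside the unit circle, i.e. |z| > 1 for every root.
Set 1 + (-0.475) z + (0.25) z^2 = 0, i.e. a z^2 + b z + c = 0 with a = 0.25, b = -0.475, c = 1.
Discriminant D = b^2 - 4ac = (-0.475)^2 - 4*(0.25)*1 = 0.225625 - (1) = -0.774375.
D < 0, so the roots are the complex-conjugate pair z = (-b +/- i sqrt(-D)) / (2a) = 0.95 +/- 1.76i.
For a conjugate pair |z|^2 = z * conj(z) = (product of roots) = c/a = 1/(0.25) = 4, so |z| = sqrt(4) = 2 for both roots.
Moduli of all roots: 2.0000, 2.0000.
All moduli strictly greater than 1? Yes.
Verdict: Invertible.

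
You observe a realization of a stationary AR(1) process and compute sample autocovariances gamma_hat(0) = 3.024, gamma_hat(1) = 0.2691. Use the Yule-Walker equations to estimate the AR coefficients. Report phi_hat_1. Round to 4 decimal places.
\hat\phi_{1} = 0.0890

The Yule-Walker equations for an AR(p) process read, in matrix form,
  Gamma_p phi = r_p,   with   (Gamma_p)_{ij} = gamma(|i - j|),
                       (r_p)_i = gamma(i),   i,j = 1..p.
Substitute the sample gammas (Toeplitz matrix and right-hand side of size 1):
  Gamma_p = [[3.024]]
  r_p     = [0.2691]
With p = 1 this is the single equation gamma(0) phi_1 = gamma(1):
  phi_hat_1 = gamma(1) / gamma(0) = 0.2691 / 3.024 = 0.0890.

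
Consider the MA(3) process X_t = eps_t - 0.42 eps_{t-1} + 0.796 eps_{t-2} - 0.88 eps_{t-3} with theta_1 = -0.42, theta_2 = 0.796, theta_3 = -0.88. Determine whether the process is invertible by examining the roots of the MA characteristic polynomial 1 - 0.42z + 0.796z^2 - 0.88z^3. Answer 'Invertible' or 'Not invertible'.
\text{Not invertible}

The MA(q) characteristic polynomial is P(z) = 1 - 0.42z + 0.796z^2 - 0.88z^3.
Invertibility requires all roots to lie outside the unit circle, i.e. |z| > 1 for every root.
Degree 3: look for a simple real root z0 first, then factor out (1 - z/z0) and solve the remaining quadratic.
Testing z0 = 1.25: P(1.25) = 1 + (-0.42)(1.25) + (0.796)(1.25)^2 + (-0.88)(1.25)^3
  = 1 + (-0.525) + (1.24375) + (-1.71875) = 0.  So z_0 = 1.25 is a root, |z_0| = 1.25.
Divide out the factor (1 - 0.8 z) = (1 - z/z0) (since 1/z0 = 0.8):
  P(z) = (1 - 0.8 z)(1 + (0.38) z + (1.1) z^2)
  [check: z-coef 0.38 - (0.8) = -0.42; z^2-coef 1.1 - (0.8)(0.38) = 0.796; z^3-coef -(0.8)(1.1) = -0.88.]
Remaining roots from the quadratic factor 1 + (0.38) z + (1.1) z^2:
  Set 1 + (0.38) z + (1.1) z^2 = 0, i.e. a z^2 + b z + c = 0 with a = 1.1, b = 0.38, c = 1.
  Discriminant D = b^2 - 4ac = (0.38)^2 - 4*(1.1)*1 = 0.1444 - (4.4) = -4.2556.
  D < 0, so the roots are the complex-conjugate pair z = (-b +/- i sqrt(-D)) / (2a) = -0.1727 +/- 0.9377i.
  For a conjugate pair |z|^2 = z * conj(z) = (product of roots) = c/a = 1/(1.1) = 0.909091, so |z| = sqrt(0.909091) = 0.9535 for both roots.
Moduli of all roots: 1.2500, 0.9535, 0.9535.
All moduli strictly greater than 1? No.
Verdict: Not invertible.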